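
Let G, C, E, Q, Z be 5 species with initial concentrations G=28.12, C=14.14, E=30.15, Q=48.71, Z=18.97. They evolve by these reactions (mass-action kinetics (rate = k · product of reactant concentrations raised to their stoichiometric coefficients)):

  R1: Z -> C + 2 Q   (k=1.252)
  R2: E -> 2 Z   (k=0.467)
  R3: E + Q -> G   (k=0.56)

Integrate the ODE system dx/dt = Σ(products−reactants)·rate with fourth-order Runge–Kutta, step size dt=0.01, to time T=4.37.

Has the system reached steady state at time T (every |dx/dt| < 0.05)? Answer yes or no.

RK4 with dt=0.01: 437 steps to T=4.37. Trajectory (selected grid times):
t=0.00: G=28.12 C=14.14 E=30.15 Q=48.71 Z=18.97
t=0.49: G=57.57 C=23.42 E=0.00 Q=37.83 Z=11.09
t=0.97: G=57.57 C=28.43 E=0.00 Q=47.84 Z=6.08
t=1.46: G=57.57 C=31.22 E=0.00 Q=53.41 Z=3.29
t=1.94: G=57.57 C=32.70 E=0.00 Q=56.39 Z=1.80
t=2.43: G=57.57 C=33.53 E=0.00 Q=58.04 Z=0.98
t=2.91: G=57.57 C=33.97 E=0.00 Q=58.92 Z=0.54
t=3.40: G=57.57 C=34.22 E=0.00 Q=59.42 Z=0.29
t=3.88: G=57.57 C=34.35 E=0.00 Q=59.68 Z=0.16
t=4.37: G=57.57 C=34.42 E=0.00 Q=59.82 Z=0.09
Rates at T: R1=0.1078, R2=0.0000, R3=0.0000
dx/dt at T (Σ net stoichiometry × rate): G=+0.0000, C=+0.1078, E=-0.0000, Q=+0.2156, Z=-0.1078
Largest |dx/dt| is |+0.2156| (Q) ≥ 0.05 → not steady.

Steady state at T: no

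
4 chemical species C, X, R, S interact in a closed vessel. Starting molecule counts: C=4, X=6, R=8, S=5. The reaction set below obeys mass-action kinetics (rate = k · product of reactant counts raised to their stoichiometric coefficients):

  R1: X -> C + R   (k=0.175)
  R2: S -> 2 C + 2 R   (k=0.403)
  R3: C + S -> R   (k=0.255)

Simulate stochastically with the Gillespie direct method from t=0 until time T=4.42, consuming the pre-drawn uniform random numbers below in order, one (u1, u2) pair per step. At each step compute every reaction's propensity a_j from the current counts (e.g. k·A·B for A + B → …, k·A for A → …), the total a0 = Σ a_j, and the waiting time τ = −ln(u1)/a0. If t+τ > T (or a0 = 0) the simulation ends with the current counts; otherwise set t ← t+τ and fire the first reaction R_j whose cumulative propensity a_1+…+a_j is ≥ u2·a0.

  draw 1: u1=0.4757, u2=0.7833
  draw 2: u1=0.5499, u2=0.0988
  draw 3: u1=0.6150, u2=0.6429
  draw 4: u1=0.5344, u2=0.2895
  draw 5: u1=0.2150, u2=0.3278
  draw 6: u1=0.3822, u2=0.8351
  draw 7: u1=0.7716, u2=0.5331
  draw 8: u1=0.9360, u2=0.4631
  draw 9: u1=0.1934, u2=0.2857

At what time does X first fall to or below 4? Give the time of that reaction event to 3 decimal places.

Threshold first reached at t = 1.386

t=0.000: C=4 X=6 R=8 S=5
Draw 1: a1=1.050, a2=2.015, a3=5.100, a0=8.165; τ=−ln(0.4757)/8.165=0.091 → t=0.091; u2·a0=0.7833·8.165=6.396; a1+a2=3.065 < 6.396 ≤ a1+…+a3=8.165 → R3 fires; C=3 X=6 R=9 S=4
Draw 2: a1=1.050, a2=1.612, a3=3.060, a0=5.722; τ=−ln(0.5499)/5.722=0.105 → t=0.196; u2·a0=0.0988·5.722=0.565 ≤ a1=1.050 → R1 fires; C=4 X=5 R=10 S=4
Draw 3: a1=0.875, a2=1.612, a3=4.080, a0=6.567; τ=−ln(0.6150)/6.567=0.074 → t=0.270; u2·a0=0.6429·6.567=4.222; a1+a2=2.487 < 4.222 ≤ a1+…+a3=6.567 → R3 fires; C=3 X=5 R=11 S=3
Draw 4: a1=0.875, a2=1.209, a3=2.295, a0=4.379; τ=−ln(0.5344)/4.379=0.143 → t=0.413; u2·a0=0.2895·4.379=1.268; a1=0.875 < 1.268 ≤ a1+a2=2.084 → R2 fires; C=5 X=5 R=13 S=2
Draw 5: a1=0.875, a2=0.806, a3=2.550, a0=4.231; τ=−ln(0.2150)/4.231=0.363 → t=0.776; u2·a0=0.3278·4.231=1.387; a1=0.875 < 1.387 ≤ a1+a2=1.681 → R2 fires; C=7 X=5 R=15 S=1
Draw 6: a1=0.875, a2=0.403, a3=1.785, a0=3.063; τ=−ln(0.3822)/3.063=0.314 → t=1.090; u2·a0=0.8351·3.063=2.558; a1+a2=1.278 < 2.558 ≤ a1+…+a3=3.063 → R3 fires; C=6 X=5 R=16 S=0
Draw 7: a1=0.875, a2=0.000, a3=0.000, a0=0.875; τ=−ln(0.7716)/0.875=0.296 → t=1.386; u2·a0=0.5331·0.875=0.466 ≤ a1=0.875 → R1 fires; C=7 X=4 R=17 S=0
Draw 8: a1=0.700, a2=0.000, a3=0.000, a0=0.700; τ=−ln(0.9360)/0.700=0.094 → t=1.481; u2·a0=0.4631·0.700=0.324 ≤ a1=0.700 → R1 fires; C=8 X=3 R=18 S=0
Draw 9: a1=0.525, a2=0.000, a3=0.000, a0=0.525; τ=−ln(0.1934)/0.525=3.130 → t=4.610 > T=4.42: stop.
X first becomes ≤ 4 when it reaches 4 at the event at t=1.386.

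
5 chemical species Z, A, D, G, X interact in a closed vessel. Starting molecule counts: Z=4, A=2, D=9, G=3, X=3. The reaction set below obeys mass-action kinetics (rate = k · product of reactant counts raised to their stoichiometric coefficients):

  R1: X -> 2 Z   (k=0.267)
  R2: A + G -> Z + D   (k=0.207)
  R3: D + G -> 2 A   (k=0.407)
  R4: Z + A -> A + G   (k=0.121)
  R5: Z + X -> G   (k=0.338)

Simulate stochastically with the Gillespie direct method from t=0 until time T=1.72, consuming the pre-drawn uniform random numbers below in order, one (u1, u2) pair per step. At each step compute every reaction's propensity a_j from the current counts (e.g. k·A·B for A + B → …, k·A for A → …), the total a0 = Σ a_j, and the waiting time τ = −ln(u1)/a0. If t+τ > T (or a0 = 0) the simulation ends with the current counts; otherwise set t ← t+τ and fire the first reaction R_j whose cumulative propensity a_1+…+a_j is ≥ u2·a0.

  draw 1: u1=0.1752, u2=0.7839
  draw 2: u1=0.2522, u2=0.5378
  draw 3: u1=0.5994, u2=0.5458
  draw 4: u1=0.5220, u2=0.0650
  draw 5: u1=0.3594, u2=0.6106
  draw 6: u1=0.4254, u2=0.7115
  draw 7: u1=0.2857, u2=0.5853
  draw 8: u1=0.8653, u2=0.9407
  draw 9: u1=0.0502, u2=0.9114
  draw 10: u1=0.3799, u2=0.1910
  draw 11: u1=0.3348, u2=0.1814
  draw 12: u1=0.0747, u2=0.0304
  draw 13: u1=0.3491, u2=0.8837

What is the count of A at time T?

t=0.000: Z=4 A=2 D=9 G=3 X=3
Draw 1: a1=0.801, a2=1.242, a3=10.989, a4=0.968, a5=4.056, a0=18.056; τ=−ln(0.1752)/18.056=0.096 → t=0.096; u2·a0=0.7839·18.056=14.154; a1+…+a4=14.000 < 14.154 ≤ a1+…+a5=18.056 → R5 fires; Z=3 A=2 D=9 G=4 X=2
Draw 2: a1=0.534, a2=1.656, a3=14.652, a4=0.726, a5=2.028, a0=19.596; τ=−ln(0.2522)/19.596=0.070 → t=0.167; u2·a0=0.5378·19.596=10.539; a1+a2=2.190 < 10.539 ≤ a1+…+a3=16.842 → R3 fires; Z=3 A=4 D=8 G=3 X=2
Draw 3: a1=0.534, a2=2.484, a3=9.768, a4=1.452, a5=2.028, a0=16.266; τ=−ln(0.5994)/16.266=0.031 → t=0.198; u2·a0=0.5458·16.266=8.878; a1+a2=3.018 < 8.878 ≤ a1+…+a3=12.786 → R3 fires; Z=3 A=6 D=7 G=2 X=2
Draw 4: a1=0.534, a2=2.484, a3=5.698, a4=2.178, a5=2.028, a0=12.922; τ=−ln(0.5220)/12.922=0.050 → t=0.249; u2·a0=0.0650·12.922=0.840; a1=0.534 < 0.840 ≤ a1+a2=3.018 → R2 fires; Z=4 A=5 D=8 G=1 X=2
Draw 5: a1=0.534, a2=1.035, a3=3.256, a4=2.420, a5=2.704, a0=9.949; τ=−ln(0.3594)/9.949=0.103 → t=0.351; u2·a0=0.6106·9.949=6.075; a1+…+a3=4.825 < 6.075 ≤ a1+…+a4=7.245 → R4 fires; Z=3 A=5 D=8 G=2 X=2
Draw 6: a1=0.534, a2=2.070, a3=6.512, a4=1.815, a5=2.028, a0=12.959; τ=−ln(0.4254)/12.959=0.066 → t=0.417; u2·a0=0.7115·12.959=9.220; a1+…+a3=9.116 < 9.220 ≤ a1+…+a4=10.931 → R4 fires; Z=2 A=5 D=8 G=3 X=2
Draw 7: a1=0.534, a2=3.105, a3=9.768, a4=1.210, a5=1.352, a0=15.969; τ=−ln(0.2857)/15.969=0.078 → t=0.496; u2·a0=0.5853·15.969=9.347; a1+a2=3.639 < 9.347 ≤ a1+…+a3=13.407 → R3 fires; Z=2 A=7 D=7 G=2 X=2
Draw 8: a1=0.534, a2=2.898, a3=5.698, a4=1.694, a5=1.352, a0=12.176; τ=−ln(0.8653)/12.176=0.012 → t=0.508; u2·a0=0.9407·12.176=11.454; a1+…+a4=10.824 < 11.454 ≤ a1+…+a5=12.176 → R5 fires; Z=1 A=7 D=7 G=3 X=1
Draw 9: a1=0.267, a2=4.347, a3=8.547, a4=0.847, a5=0.338, a0=14.346; τ=−ln(0.0502)/14.346=0.209 → t=0.716; u2·a0=0.9114·14.346=13.075; a1+a2=4.614 < 13.075 ≤ a1+…+a3=13.161 → R3 fires; Z=1 A=9 D=6 G=2 X=1
Draw 10: a1=0.267, a2=3.726, a3=4.884, a4=1.089, a5=0.338, a0=10.304; τ=−ln(0.3799)/10.304=0.094 → t=0.810; u2·a0=0.1910·10.304=1.968; a1=0.267 < 1.968 ≤ a1+a2=3.993 → R2 fires; Z=2 A=8 D=7 G=1 X=1
Draw 11: a1=0.267, a2=1.656, a3=2.849, a4=1.936, a5=0.676, a0=7.384; τ=−ln(0.3348)/7.384=0.148 → t=0.958; u2·a0=0.1814·7.384=1.339; a1=0.267 < 1.339 ≤ a1+a2=1.923 → R2 fires; Z=3 A=7 D=8 G=0 X=1
Draw 12: a1=0.267, a2=0.000, a3=0.000, a4=2.541, a5=1.014, a0=3.822; τ=−ln(0.0747)/3.822=0.679 → t=1.637; u2·a0=0.0304·3.822=0.116 ≤ a1=0.267 → R1 fires; Z=5 A=7 D=8 G=0 X=0
Draw 13: a1=0.000, a2=0.000, a3=0.000, a4=4.235, a5=0.000, a0=4.235; τ=−ln(0.3491)/4.235=0.248 → t=1.886 > T=1.72: stop.
Read off A at T=1.72: 7

A at T = 7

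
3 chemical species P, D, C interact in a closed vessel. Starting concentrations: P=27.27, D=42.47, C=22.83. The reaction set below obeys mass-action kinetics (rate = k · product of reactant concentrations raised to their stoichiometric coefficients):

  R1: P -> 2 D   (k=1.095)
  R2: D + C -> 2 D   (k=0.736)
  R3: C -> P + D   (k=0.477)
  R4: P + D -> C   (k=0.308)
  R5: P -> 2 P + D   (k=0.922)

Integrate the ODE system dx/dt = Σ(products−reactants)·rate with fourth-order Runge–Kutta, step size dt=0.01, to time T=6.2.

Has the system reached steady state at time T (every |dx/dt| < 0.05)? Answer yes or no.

Steady state at T: yes

RK4 with dt=0.01: 620 steps to T=6.2. Trajectory (selected grid times):
t=0.00: P=27.27 D=42.47 C=22.83
t=0.69: P=0.00 D=70.26 C=0.00
t=1.38: P=0.00 D=70.26 C=0.00
t=2.07: P=0.00 D=70.26 C=0.00
t=2.76: P=0.00 D=70.26 C=0.00
t=3.44: P=0.00 D=70.26 C=0.00
t=4.13: P=0.00 D=70.26 C=0.00
t=4.82: P=0.00 D=70.26 C=0.00
t=5.51: P=0.00 D=70.26 C=0.00
t=6.20: P=0.00 D=70.26 C=0.00
Rates at T: R1=0.0000, R2=0.0000, R3=0.0000, R4=0.0000, R5=0.0000
dx/dt at T (Σ net stoichiometry × rate): P=-0.0000, D=+0.0000, C=-0.0000
Largest |dx/dt| is |-0.0000| (P) < 0.05 → steady.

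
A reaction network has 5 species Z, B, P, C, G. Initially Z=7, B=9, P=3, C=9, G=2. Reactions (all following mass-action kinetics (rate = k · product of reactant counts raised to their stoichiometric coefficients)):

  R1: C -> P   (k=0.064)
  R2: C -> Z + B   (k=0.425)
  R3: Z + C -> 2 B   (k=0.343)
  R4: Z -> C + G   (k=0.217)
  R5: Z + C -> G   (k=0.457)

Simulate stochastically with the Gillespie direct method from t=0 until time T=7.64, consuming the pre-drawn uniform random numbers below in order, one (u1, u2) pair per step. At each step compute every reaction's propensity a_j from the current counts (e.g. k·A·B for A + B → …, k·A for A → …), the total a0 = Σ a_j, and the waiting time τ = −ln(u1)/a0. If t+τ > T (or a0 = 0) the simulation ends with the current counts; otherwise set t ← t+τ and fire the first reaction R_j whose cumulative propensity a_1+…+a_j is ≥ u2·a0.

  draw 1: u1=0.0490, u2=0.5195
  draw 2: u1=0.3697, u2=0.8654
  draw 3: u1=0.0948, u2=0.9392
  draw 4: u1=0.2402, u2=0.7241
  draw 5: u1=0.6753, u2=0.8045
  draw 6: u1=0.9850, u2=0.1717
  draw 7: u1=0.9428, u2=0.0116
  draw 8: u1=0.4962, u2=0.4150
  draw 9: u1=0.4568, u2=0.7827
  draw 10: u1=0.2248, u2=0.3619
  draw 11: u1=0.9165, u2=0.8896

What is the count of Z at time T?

t=0.000: Z=7 B=9 P=3 C=9 G=2
Draw 1: a1=0.576, a2=3.825, a3=21.609, a4=1.519, a5=28.791, a0=56.320; τ=−ln(0.0490)/56.320=0.054 → t=0.054; u2·a0=0.5195·56.320=29.258; a1+…+a4=27.529 < 29.258 ≤ a1+…+a5=56.320 → R5 fires; Z=6 B=9 P=3 C=8 G=3
Draw 2: a1=0.512, a2=3.400, a3=16.464, a4=1.302, a5=21.936, a0=43.614; τ=−ln(0.3697)/43.614=0.023 → t=0.076; u2·a0=0.8654·43.614=37.744; a1+…+a4=21.678 < 37.744 ≤ a1+…+a5=43.614 → R5 fires; Z=5 B=9 P=3 C=7 G=4
Draw 3: a1=0.448, a2=2.975, a3=12.005, a4=1.085, a5=15.995, a0=32.508; τ=−ln(0.0948)/32.508=0.072 → t=0.149; u2·a0=0.9392·32.508=30.532; a1+…+a4=16.513 < 30.532 ≤ a1+…+a5=32.508 → R5 fires; Z=4 B=9 P=3 C=6 G=5
Draw 4: a1=0.384, a2=2.550, a3=8.232, a4=0.868, a5=10.968, a0=23.002; τ=−ln(0.2402)/23.002=0.062 → t=0.211; u2·a0=0.7241·23.002=16.656; a1+…+a4=12.034 < 16.656 ≤ a1+…+a5=23.002 → R5 fires; Z=3 B=9 P=3 C=5 G=6
Draw 5: a1=0.320, a2=2.125, a3=5.145, a4=0.651, a5=6.855, a0=15.096; τ=−ln(0.6753)/15.096=0.026 → t=0.237; u2·a0=0.8045·15.096=12.145; a1+…+a4=8.241 < 12.145 ≤ a1+…+a5=15.096 → R5 fires; Z=2 B=9 P=3 C=4 G=7
Draw 6: a1=0.256, a2=1.700, a3=2.744, a4=0.434, a5=3.656, a0=8.790; τ=−ln(0.9850)/8.790=0.002 → t=0.239; u2·a0=0.1717·8.790=1.509; a1=0.256 < 1.509 ≤ a1+a2=1.956 → R2 fires; Z=3 B=10 P=3 C=3 G=7
Draw 7: a1=0.192, a2=1.275, a3=3.087, a4=0.651, a5=4.113, a0=9.318; τ=−ln(0.9428)/9.318=0.006 → t=0.245; u2·a0=0.0116·9.318=0.108 ≤ a1=0.192 → R1 fires; Z=3 B=10 P=4 C=2 G=7
Draw 8: a1=0.128, a2=0.850, a3=2.058, a4=0.651, a5=2.742, a0=6.429; τ=−ln(0.4962)/6.429=0.109 → t=0.354; u2·a0=0.4150·6.429=2.668; a1+a2=0.978 < 2.668 ≤ a1+…+a3=3.036 → R3 fires; Z=2 B=12 P=4 C=1 G=7
Draw 9: a1=0.064, a2=0.425, a3=0.686, a4=0.434, a5=0.914, a0=2.523; τ=−ln(0.4568)/2.523=0.311 → t=0.664; u2·a0=0.7827·2.523=1.975; a1+…+a4=1.609 < 1.975 ≤ a1+…+a5=2.523 → R5 fires; Z=1 B=12 P=4 C=0 G=8
Draw 10: a1=0.000, a2=0.000, a3=0.000, a4=0.217, a5=0.000, a0=0.217; τ=−ln(0.2248)/0.217=6.878 → t=7.543; u2·a0=0.3619·0.217=0.079; a1+…+a3=0.000 < 0.079 ≤ a1+…+a4=0.217 → R4 fires; Z=0 B=12 P=4 C=1 G=9
Draw 11: a1=0.064, a2=0.425, a3=0.000, a4=0.000, a5=0.000, a0=0.489; τ=−ln(0.9165)/0.489=0.178 → t=7.721 > T=7.64: stop.
Read off Z at T=7.64: 0

Z at T = 0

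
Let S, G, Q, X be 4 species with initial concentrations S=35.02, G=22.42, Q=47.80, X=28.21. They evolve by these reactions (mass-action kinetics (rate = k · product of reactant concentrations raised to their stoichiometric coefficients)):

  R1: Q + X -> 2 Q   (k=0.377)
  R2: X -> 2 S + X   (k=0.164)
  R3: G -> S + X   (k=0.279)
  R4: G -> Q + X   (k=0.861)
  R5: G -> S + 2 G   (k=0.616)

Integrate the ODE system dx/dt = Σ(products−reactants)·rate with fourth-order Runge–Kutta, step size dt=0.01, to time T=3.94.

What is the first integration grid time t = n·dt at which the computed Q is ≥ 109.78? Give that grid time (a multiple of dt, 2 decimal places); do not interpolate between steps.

RK4 with dt=0.01: 394 steps to T=3.94. Trajectory (selected grid times):
t=0.00: S=35.02 G=22.42 Q=47.80 X=28.21
t=0.44: S=43.40 G=17.80 Q=93.04 X=0.59
t=0.88: S=49.73 G=14.14 Q=107.23 X=0.41
t=0.97: S=50.86 G=13.49 Q=109.75 X=0.38
t=0.98: S=50.98 G=13.42 Q=110.02 X=0.38
t=1.31: S=54.65 G=11.29 Q=118.24 X=0.29
t=1.75: S=58.66 G=8.96 Q=127.19 X=0.22
t=2.19: S=61.84 G=7.12 Q=134.29 X=0.16
t=2.63: S=64.36 G=5.65 Q=139.92 X=0.12
t=3.06: S=66.32 G=4.51 Q=144.30 X=0.10
t=3.50: S=67.92 G=3.58 Q=147.87 X=0.07
t=3.94: S=69.19 G=2.84 Q=150.71 X=0.06
Q(0.97)=109.746 < 109.78 but Q(0.98)=110.019 ≥ 109.78, so the first grid time is t=0.98.

Threshold first reached at t = 0.98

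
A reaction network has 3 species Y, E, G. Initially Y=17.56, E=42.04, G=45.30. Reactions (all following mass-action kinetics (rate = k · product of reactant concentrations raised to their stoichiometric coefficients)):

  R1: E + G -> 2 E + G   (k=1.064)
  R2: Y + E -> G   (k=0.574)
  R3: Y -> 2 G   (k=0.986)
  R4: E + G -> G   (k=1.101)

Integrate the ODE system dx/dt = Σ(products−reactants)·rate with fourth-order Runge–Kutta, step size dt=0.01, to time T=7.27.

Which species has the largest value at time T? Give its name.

Dominant species at T: G

RK4 with dt=0.01: 727 steps to T=7.27. Trajectory (selected grid times):
t=0.00: Y=17.56 E=42.04 G=45.30
t=0.81: Y=0.03 E=3.56 G=63.85
t=1.62: Y=0.01 E=0.52 G=63.89
t=2.42: Y=0.00 E=0.08 G=63.89
t=3.23: Y=0.00 E=0.01 G=63.90
t=4.04: Y=0.00 E=0.00 G=63.90
t=4.85: Y=0.00 E=0.00 G=63.90
t=5.65: Y=0.00 E=0.00 G=63.90
t=6.46: Y=0.00 E=0.00 G=63.90
t=7.27: Y=0.00 E=0.00 G=63.90
At T=7.27: Y=0.00 E=0.00 G=63.90; the largest is G.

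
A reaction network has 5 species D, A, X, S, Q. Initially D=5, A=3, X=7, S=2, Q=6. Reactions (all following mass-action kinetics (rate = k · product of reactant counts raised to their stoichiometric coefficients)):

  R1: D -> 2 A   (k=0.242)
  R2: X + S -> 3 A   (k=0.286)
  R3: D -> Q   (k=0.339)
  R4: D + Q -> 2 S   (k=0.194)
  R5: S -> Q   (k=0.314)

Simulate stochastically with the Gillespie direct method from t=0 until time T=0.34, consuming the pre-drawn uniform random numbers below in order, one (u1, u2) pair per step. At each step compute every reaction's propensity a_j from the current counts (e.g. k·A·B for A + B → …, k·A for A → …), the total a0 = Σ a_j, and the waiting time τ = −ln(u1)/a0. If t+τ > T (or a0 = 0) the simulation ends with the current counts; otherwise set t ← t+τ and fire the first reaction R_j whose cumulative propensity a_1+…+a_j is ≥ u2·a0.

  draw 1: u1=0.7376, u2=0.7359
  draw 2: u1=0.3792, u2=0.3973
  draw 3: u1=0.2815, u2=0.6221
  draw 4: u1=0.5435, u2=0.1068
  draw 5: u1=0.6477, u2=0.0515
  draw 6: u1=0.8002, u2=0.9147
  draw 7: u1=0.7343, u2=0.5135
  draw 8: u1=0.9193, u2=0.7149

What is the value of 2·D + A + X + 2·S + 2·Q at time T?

Value at T = 36

Check how each reaction changes W = 2·D + A + X + 2·S + 2·Q (weight of products minus weight of reactants):
R1: D -> 2 A: (1·2) − (2·1) = 2 − 2 = 0
R2: X + S -> 3 A: (1·3) − (1·1 + 2·1) = 3 − 3 = 0
R3: D -> Q: (2·1) − (2·1) = 2 − 2 = 0
R4: D + Q -> 2 S: (2·2) − (2·1 + 2·1) = 4 − 4 = 0
R5: S -> Q: (2·1) − (2·1) = 2 − 2 = 0
Every reaction leaves W unchanged, so W is conserved and no simulation is needed: W(T) = W(0) = 2·5 + 3 + 7 + 2·2 + 2·6 = 36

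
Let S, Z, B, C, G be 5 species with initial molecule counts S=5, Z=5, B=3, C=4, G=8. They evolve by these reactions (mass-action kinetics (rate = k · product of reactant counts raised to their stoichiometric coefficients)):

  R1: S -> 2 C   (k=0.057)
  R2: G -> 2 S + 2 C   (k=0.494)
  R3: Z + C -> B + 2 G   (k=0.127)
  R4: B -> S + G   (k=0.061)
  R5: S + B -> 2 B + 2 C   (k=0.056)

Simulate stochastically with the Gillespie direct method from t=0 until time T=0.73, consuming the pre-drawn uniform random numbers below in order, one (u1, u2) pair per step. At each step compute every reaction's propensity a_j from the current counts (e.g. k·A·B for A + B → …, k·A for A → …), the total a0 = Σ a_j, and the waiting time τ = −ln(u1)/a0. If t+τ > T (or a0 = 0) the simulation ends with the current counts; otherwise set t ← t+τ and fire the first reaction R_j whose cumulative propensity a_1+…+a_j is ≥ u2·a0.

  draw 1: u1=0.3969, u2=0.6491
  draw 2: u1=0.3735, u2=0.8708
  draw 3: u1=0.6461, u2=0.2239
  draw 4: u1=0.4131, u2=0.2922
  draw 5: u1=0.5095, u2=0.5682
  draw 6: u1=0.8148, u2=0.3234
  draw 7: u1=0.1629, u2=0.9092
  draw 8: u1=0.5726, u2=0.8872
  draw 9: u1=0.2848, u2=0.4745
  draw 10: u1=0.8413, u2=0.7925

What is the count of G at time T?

t=0.000: S=5 Z=5 B=3 C=4 G=8
Draw 1: a1=0.285, a2=3.952, a3=2.540, a4=0.183, a5=0.840, a0=7.800; τ=−ln(0.3969)/7.800=0.118 → t=0.118; u2·a0=0.6491·7.800=5.063; a1+a2=4.237 < 5.063 ≤ a1+…+a3=6.777 → R3 fires; S=5 Z=4 B=4 C=3 G=10
Draw 2: a1=0.285, a2=4.940, a3=1.524, a4=0.244, a5=1.120, a0=8.113; τ=−ln(0.3735)/8.113=0.121 → t=0.240; u2·a0=0.8708·8.113=7.065; a1+…+a4=6.993 < 7.065 ≤ a1+…+a5=8.113 → R5 fires; S=4 Z=4 B=5 C=5 G=10
Draw 3: a1=0.228, a2=4.940, a3=2.540, a4=0.305, a5=1.120, a0=9.133; τ=−ln(0.6461)/9.133=0.048 → t=0.288; u2·a0=0.2239·9.133=2.045; a1=0.228 < 2.045 ≤ a1+a2=5.168 → R2 fires; S=6 Z=4 B=5 C=7 G=9
Draw 4: a1=0.342, a2=4.446, a3=3.556, a4=0.305, a5=1.680, a0=10.329; τ=−ln(0.4131)/10.329=0.086 → t=0.373; u2·a0=0.2922·10.329=3.018; a1=0.342 < 3.018 ≤ a1+a2=4.788 → R2 fires; S=8 Z=4 B=5 C=9 G=8
Draw 5: a1=0.456, a2=3.952, a3=4.572, a4=0.305, a5=2.240, a0=11.525; τ=−ln(0.5095)/11.525=0.059 → t=0.432; u2·a0=0.5682·11.525=6.549; a1+a2=4.408 < 6.549 ≤ a1+…+a3=8.980 → R3 fires; S=8 Z=3 B=6 C=8 G=10
Draw 6: a1=0.456, a2=4.940, a3=3.048, a4=0.366, a5=2.688, a0=11.498; τ=−ln(0.8148)/11.498=0.018 → t=0.450; u2·a0=0.3234·11.498=3.718; a1=0.456 < 3.718 ≤ a1+a2=5.396 → R2 fires; S=10 Z=3 B=6 C=10 G=9
Draw 7: a1=0.570, a2=4.446, a3=3.810, a4=0.366, a5=3.360, a0=12.552; τ=−ln(0.1629)/12.552=0.145 → t=0.594; u2·a0=0.9092·12.552=11.412; a1+…+a4=9.192 < 11.412 ≤ a1+…+a5=12.552 → R5 fires; S=9 Z=3 B=7 C=12 G=9
Draw 8: a1=0.513, a2=4.446, a3=4.572, a4=0.427, a5=3.528, a0=13.486; τ=−ln(0.5726)/13.486=0.041 → t=0.636; u2·a0=0.8872·13.486=11.965; a1+…+a4=9.958 < 11.965 ≤ a1+…+a5=13.486 → R5 fires; S=8 Z=3 B=8 C=14 G=9
Draw 9: a1=0.456, a2=4.446, a3=5.334, a4=0.488, a5=3.584, a0=14.308; τ=−ln(0.2848)/14.308=0.088 → t=0.723; u2·a0=0.4745·14.308=6.789; a1+a2=4.902 < 6.789 ≤ a1+…+a3=10.236 → R3 fires; S=8 Z=2 B=9 C=13 G=11
Draw 10: a1=0.456, a2=5.434, a3=3.302, a4=0.549, a5=4.032, a0=13.773; τ=−ln(0.8413)/13.773=0.013 → t=0.736 > T=0.73: stop.
Read off G at T=0.73: 11

G at T = 11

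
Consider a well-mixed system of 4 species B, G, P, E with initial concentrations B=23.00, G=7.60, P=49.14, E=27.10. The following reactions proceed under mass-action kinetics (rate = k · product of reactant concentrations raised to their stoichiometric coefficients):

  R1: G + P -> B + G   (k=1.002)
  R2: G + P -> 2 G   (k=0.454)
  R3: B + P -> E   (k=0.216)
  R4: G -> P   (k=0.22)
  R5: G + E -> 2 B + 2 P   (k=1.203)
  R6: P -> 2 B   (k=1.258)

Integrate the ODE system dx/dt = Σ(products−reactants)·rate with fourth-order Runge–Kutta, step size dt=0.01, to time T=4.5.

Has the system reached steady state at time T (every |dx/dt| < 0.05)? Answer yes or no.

Steady state at T: yes

RK4 with dt=0.01: 450 steps to T=4.5. Trajectory (selected grid times):
t=0.00: B=23.00 G=7.60 P=49.14 E=27.10
t=0.50: B=31.45 G=0.00 P=0.74 E=61.54
t=1.00: B=31.06 G=0.00 P=0.01 E=62.15
t=1.50: B=31.06 G=0.00 P=0.00 E=62.16
t=2.00: B=31.06 G=0.00 P=0.00 E=62.16
t=2.50: B=31.06 G=0.00 P=0.00 E=62.16
t=3.00: B=31.06 G=0.00 P=0.00 E=62.16
t=3.50: B=31.06 G=0.00 P=0.00 E=62.16
t=4.00: B=31.06 G=0.00 P=0.00 E=62.16
t=4.50: B=31.06 G=0.00 P=0.00 E=62.16
Rates at T: R1=0.0000, R2=0.0000, R3=0.0000, R4=0.0000, R5=0.0000, R6=0.0000
dx/dt at T (Σ net stoichiometry × rate): B=-0.0000, G=-0.0000, P=-0.0000, E=+0.0000
Largest |dx/dt| is |-0.0000| (P) < 0.05 → steady.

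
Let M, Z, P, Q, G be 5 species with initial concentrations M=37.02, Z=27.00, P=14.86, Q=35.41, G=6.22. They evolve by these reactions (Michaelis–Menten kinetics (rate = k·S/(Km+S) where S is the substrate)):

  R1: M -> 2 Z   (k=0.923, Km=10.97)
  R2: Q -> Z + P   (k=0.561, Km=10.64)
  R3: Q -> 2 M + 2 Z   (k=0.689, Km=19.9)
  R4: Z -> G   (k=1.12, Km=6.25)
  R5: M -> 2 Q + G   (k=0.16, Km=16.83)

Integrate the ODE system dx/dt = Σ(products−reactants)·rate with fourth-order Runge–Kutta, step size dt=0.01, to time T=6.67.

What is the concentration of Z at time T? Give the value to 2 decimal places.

RK4 with dt=0.01: 667 steps to T=6.67. Trajectory (selected grid times):
t=0.00: M=37.02 Z=27.00 P=14.86 Q=35.41 G=6.22
t=0.74: M=37.06 Z=28.35 P=15.18 Q=34.93 G=6.98
t=1.48: M=37.10 Z=29.69 P=15.50 Q=34.45 G=7.74
t=2.22: M=37.14 Z=31.01 P=15.81 Q=33.97 G=8.51
t=2.96: M=37.17 Z=32.33 P=16.13 Q=33.50 G=9.28
t=3.71: M=37.20 Z=33.66 P=16.45 Q=33.02 G=10.07
t=4.45: M=37.23 Z=34.96 P=16.76 Q=32.56 G=10.85
t=5.19: M=37.25 Z=36.26 P=17.07 Q=32.09 G=11.64
t=5.93: M=37.27 Z=37.54 P=17.38 Q=31.63 G=12.43
t=6.67: M=37.28 Z=38.82 P=17.69 Q=31.17 G=13.23
Read off Z at T=6.67: 38.82

Z at T = 38.82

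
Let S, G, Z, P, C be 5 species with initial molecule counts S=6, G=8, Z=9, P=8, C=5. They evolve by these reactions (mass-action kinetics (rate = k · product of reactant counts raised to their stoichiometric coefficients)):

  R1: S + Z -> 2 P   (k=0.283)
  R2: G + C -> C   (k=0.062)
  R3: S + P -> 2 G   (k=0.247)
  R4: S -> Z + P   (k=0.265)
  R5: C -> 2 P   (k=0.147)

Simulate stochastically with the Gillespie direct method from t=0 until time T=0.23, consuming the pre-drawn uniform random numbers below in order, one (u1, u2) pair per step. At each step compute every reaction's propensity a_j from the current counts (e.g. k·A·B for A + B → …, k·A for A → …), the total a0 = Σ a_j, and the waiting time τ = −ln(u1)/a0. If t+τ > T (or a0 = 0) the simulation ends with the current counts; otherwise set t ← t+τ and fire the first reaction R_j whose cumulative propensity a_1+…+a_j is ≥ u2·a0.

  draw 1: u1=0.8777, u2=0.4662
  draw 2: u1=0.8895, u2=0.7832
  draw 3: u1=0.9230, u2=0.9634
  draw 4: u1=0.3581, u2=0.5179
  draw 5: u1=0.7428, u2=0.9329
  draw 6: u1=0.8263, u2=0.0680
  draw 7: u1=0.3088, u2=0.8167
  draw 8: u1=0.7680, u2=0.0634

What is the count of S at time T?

t=0.000: S=6 G=8 Z=9 P=8 C=5
Draw 1: a1=15.282, a2=2.480, a3=11.856, a4=1.590, a5=0.735, a0=31.943; τ=−ln(0.8777)/31.943=0.004 → t=0.004; u2·a0=0.4662·31.943=14.892 ≤ a1=15.282 → R1 fires; S=5 G=8 Z=8 P=10 C=5
Draw 2: a1=11.320, a2=2.480, a3=12.350, a4=1.325, a5=0.735, a0=28.210; τ=−ln(0.8895)/28.210=0.004 → t=0.008; u2·a0=0.7832·28.210=22.094; a1+a2=13.800 < 22.094 ≤ a1+…+a3=26.150 → R3 fires; S=4 G=10 Z=8 P=9 C=5
Draw 3: a1=9.056, a2=3.100, a3=8.892, a4=1.060, a5=0.735, a0=22.843; τ=−ln(0.9230)/22.843=0.004 → t=0.012; u2·a0=0.9634·22.843=22.007; a1+…+a3=21.048 < 22.007 ≤ a1+…+a4=22.108 → R4 fires; S=3 G=10 Z=9 P=10 C=5
Draw 4: a1=7.641, a2=3.100, a3=7.410, a4=0.795, a5=0.735, a0=19.681; τ=−ln(0.3581)/19.681=0.052 → t=0.064; u2·a0=0.5179·19.681=10.193; a1=7.641 < 10.193 ≤ a1+a2=10.741 → R2 fires; S=3 G=9 Z=9 P=10 C=5
Draw 5: a1=7.641, a2=2.790, a3=7.410, a4=0.795, a5=0.735, a0=19.371; τ=−ln(0.7428)/19.371=0.015 → t=0.079; u2·a0=0.9329·19.371=18.071; a1+…+a3=17.841 < 18.071 ≤ a1+…+a4=18.636 → R4 fires; S=2 G=9 Z=10 P=11 C=5
Draw 6: a1=5.660, a2=2.790, a3=5.434, a4=0.530, a5=0.735, a0=15.149; τ=−ln(0.8263)/15.149=0.013 → t=0.092; u2·a0=0.0680·15.149=1.030 ≤ a1=5.660 → R1 fires; S=1 G=9 Z=9 P=13 C=5
Draw 7: a1=2.547, a2=2.790, a3=3.211, a4=0.265, a5=0.735, a0=9.548; τ=−ln(0.3088)/9.548=0.123 → t=0.215; u2·a0=0.8167·9.548=7.798; a1+a2=5.337 < 7.798 ≤ a1+…+a3=8.548 → R3 fires; S=0 G=11 Z=9 P=12 C=5
Draw 8: a1=0.000, a2=3.410, a3=0.000, a4=0.000, a5=0.735, a0=4.145; τ=−ln(0.7680)/4.145=0.064 → t=0.279 > T=0.23: stop.
Read off S at T=0.23: 0

S at T = 0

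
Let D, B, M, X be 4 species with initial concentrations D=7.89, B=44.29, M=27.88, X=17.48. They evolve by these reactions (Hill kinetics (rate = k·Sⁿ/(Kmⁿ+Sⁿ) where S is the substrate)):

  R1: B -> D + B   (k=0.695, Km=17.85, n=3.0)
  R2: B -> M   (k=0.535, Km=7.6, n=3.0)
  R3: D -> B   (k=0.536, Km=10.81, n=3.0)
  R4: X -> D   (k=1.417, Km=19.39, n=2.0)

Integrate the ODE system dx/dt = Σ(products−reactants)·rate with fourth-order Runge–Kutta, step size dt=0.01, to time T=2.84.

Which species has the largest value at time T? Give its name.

Dominant species at T: B

RK4 with dt=0.01: 284 steps to T=2.84. Trajectory (selected grid times):
t=0.00: D=7.89 B=44.29 M=27.88 X=17.48
t=0.32: D=8.25 B=44.17 M=28.05 X=17.28
t=0.63: D=8.59 B=44.06 M=28.22 X=17.08
t=0.95: D=8.94 B=43.95 M=28.39 X=16.89
t=1.26: D=9.27 B=43.84 M=28.55 X=16.70
t=1.58: D=9.60 B=43.74 M=28.72 X=16.51
t=1.89: D=9.91 B=43.65 M=28.89 X=16.32
t=2.21: D=10.23 B=43.55 M=29.06 X=16.14
t=2.52: D=10.53 B=43.47 M=29.22 X=15.96
t=2.84: D=10.84 B=43.38 M=29.39 X=15.78
At T=2.84: D=10.84 B=43.38 M=29.39 X=15.78; the largest is B.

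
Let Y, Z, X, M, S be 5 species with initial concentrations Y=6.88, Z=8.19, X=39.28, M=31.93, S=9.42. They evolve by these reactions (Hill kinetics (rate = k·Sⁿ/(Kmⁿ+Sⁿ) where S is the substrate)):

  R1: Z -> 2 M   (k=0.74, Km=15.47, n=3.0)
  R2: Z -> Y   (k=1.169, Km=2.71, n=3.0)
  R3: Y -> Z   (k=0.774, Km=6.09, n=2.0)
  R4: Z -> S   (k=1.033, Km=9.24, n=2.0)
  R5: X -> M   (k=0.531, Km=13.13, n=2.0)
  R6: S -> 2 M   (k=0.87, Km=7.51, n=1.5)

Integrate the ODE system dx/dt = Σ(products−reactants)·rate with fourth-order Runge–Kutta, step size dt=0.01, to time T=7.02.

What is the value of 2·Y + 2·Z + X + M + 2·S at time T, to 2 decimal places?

Check how each reaction changes W = 2·Y + 2·Z + X + M + 2·S (weight of products minus weight of reactants):
R1: Z -> 2 M: (1·2) − (2·1) = 2 − 2 = 0
R2: Z -> Y: (2·1) − (2·1) = 2 − 2 = 0
R3: Y -> Z: (2·1) − (2·1) = 2 − 2 = 0
R4: Z -> S: (2·1) − (2·1) = 2 − 2 = 0
R5: X -> M: (1·1) − (1·1) = 1 − 1 = 0
R6: S -> 2 M: (1·2) − (2·1) = 2 − 2 = 0
Every reaction leaves W unchanged, so W is conserved and no simulation is needed: W(T) = W(0) = 2·6.88 + 2·8.19 + 39.28 + 31.93 + 2·9.42 = 120.19

Value at T = 120.19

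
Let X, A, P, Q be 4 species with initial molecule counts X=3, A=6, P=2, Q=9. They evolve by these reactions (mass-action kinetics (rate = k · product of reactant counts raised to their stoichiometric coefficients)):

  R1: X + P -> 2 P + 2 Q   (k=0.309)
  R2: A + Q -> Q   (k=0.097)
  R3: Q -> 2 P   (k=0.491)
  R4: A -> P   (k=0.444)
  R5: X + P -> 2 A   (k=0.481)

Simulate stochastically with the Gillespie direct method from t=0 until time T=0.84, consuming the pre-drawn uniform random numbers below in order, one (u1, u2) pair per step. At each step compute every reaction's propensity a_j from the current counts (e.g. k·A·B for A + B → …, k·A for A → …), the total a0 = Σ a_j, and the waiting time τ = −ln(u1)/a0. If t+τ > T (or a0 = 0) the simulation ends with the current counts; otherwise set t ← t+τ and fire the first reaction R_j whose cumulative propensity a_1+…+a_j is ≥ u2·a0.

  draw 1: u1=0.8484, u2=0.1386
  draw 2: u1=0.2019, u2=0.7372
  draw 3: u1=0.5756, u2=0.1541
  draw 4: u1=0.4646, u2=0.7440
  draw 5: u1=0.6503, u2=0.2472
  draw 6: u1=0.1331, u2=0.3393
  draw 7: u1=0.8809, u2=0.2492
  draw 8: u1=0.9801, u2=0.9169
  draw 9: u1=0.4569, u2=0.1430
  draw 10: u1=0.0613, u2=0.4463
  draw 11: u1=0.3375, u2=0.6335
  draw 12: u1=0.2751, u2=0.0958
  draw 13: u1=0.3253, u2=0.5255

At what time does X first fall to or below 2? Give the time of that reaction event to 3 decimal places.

Threshold first reached at t = 0.144

t=0.000: X=3 A=6 P=2 Q=9
Draw 1: a1=1.854, a2=5.238, a3=4.419, a4=2.664, a5=2.886, a0=17.061; τ=−ln(0.8484)/17.061=0.010 → t=0.010; u2·a0=0.1386·17.061=2.365; a1=1.854 < 2.365 ≤ a1+a2=7.092 → R2 fires; X=3 A=5 P=2 Q=9
Draw 2: a1=1.854, a2=4.365, a3=4.419, a4=2.220, a5=2.886, a0=15.744; τ=−ln(0.2019)/15.744=0.102 → t=0.111; u2·a0=0.7372·15.744=11.606; a1+…+a3=10.638 < 11.606 ≤ a1+…+a4=12.858 → R4 fires; X=3 A=4 P=3 Q=9
Draw 3: a1=2.781, a2=3.492, a3=4.419, a4=1.776, a5=4.329, a0=16.797; τ=−ln(0.5756)/16.797=0.033 → t=0.144; u2·a0=0.1541·16.797=2.588 ≤ a1=2.781 → R1 fires; X=2 A=4 P=4 Q=11
Draw 4: a1=2.472, a2=4.268, a3=5.401, a4=1.776, a5=3.848, a0=17.765; τ=−ln(0.4646)/17.765=0.043 → t=0.187; u2·a0=0.7440·17.765=13.217; a1+…+a3=12.141 < 13.217 ≤ a1+…+a4=13.917 → R4 fires; X=2 A=3 P=5 Q=11
Draw 5: a1=3.090, a2=3.201, a3=5.401, a4=1.332, a5=4.810, a0=17.834; τ=−ln(0.6503)/17.834=0.024 → t=0.211; u2·a0=0.2472·17.834=4.409; a1=3.090 < 4.409 ≤ a1+a2=6.291 → R2 fires; X=2 A=2 P=5 Q=11
Draw 6: a1=3.090, a2=2.134, a3=5.401, a4=0.888, a5=4.810, a0=16.323; τ=−ln(0.1331)/16.323=0.124 → t=0.335; u2·a0=0.3393·16.323=5.538; a1+a2=5.224 < 5.538 ≤ a1+…+a3=10.625 → R3 fires; X=2 A=2 P=7 Q=10
Draw 7: a1=4.326, a2=1.940, a3=4.910, a4=0.888, a5=6.734, a0=18.798; τ=−ln(0.8809)/18.798=0.007 → t=0.342; u2·a0=0.2492·18.798=4.684; a1=4.326 < 4.684 ≤ a1+a2=6.266 → R2 fires; X=2 A=1 P=7 Q=10
Draw 8: a1=4.326, a2=0.970, a3=4.910, a4=0.444, a5=6.734, a0=17.384; τ=−ln(0.9801)/17.384=0.001 → t=0.343; u2·a0=0.9169·17.384=15.939; a1+…+a4=10.650 < 15.939 ≤ a1+…+a5=17.384 → R5 fires; X=1 A=3 P=6 Q=10
Draw 9: a1=1.854, a2=2.910, a3=4.910, a4=1.332, a5=2.886, a0=13.892; τ=−ln(0.4569)/13.892=0.056 → t=0.399; u2·a0=0.1430·13.892=1.987; a1=1.854 < 1.987 ≤ a1+a2=4.764 → R2 fires; X=1 A=2 P=6 Q=10
Draw 10: a1=1.854, a2=1.940, a3=4.910, a4=0.888, a5=2.886, a0=12.478; τ=−ln(0.0613)/12.478=0.224 → t=0.623; u2·a0=0.4463·12.478=5.569; a1+a2=3.794 < 5.569 ≤ a1+…+a3=8.704 → R3 fires; X=1 A=2 P=8 Q=9
Draw 11: a1=2.472, a2=1.746, a3=4.419, a4=0.888, a5=3.848, a0=13.373; τ=−ln(0.3375)/13.373=0.081 → t=0.704; u2·a0=0.6335·13.373=8.472; a1+a2=4.218 < 8.472 ≤ a1+…+a3=8.637 → R3 fires; X=1 A=2 P=10 Q=8
Draw 12: a1=3.090, a2=1.552, a3=3.928, a4=0.888, a5=4.810, a0=14.268; τ=−ln(0.2751)/14.268=0.090 → t=0.795; u2·a0=0.0958·14.268=1.367 ≤ a1=3.090 → R1 fires; X=0 A=2 P=11 Q=10
Draw 13: a1=0.000, a2=1.940, a3=4.910, a4=0.888, a5=0.000, a0=7.738; τ=−ln(0.3253)/7.738=0.145 → t=0.940 > T=0.84: stop.
X first becomes ≤ 2 when it reaches 2 at the event at t=0.144.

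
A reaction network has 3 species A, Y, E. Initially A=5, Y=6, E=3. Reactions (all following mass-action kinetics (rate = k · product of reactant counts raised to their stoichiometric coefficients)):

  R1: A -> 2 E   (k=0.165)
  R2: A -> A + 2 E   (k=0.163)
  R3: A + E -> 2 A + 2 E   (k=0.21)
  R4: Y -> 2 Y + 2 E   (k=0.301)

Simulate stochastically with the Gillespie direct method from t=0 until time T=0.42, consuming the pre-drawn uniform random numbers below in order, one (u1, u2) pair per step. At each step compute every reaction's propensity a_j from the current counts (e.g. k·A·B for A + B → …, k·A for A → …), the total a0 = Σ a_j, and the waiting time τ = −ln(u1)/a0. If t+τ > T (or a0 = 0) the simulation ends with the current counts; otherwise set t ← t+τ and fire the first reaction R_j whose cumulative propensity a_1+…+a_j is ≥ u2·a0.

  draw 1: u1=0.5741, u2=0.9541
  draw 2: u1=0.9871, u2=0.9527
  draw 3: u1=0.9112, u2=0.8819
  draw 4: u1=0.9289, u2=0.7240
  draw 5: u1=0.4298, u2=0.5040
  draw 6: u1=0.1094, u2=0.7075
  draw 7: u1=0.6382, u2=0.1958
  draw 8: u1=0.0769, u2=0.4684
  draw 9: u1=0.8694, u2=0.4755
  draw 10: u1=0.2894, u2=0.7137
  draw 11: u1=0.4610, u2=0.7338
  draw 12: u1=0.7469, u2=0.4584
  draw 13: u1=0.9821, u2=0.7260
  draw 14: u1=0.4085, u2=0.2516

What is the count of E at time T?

t=0.000: A=5 Y=6 E=3
Draw 1: a1=0.825, a2=0.815, a3=3.150, a4=1.806, a0=6.596; τ=−ln(0.5741)/6.596=0.084 → t=0.084; u2·a0=0.9541·6.596=6.293; a1+…+a3=4.790 < 6.293 ≤ a1+…+a4=6.596 → R4 fires; A=5 Y=7 E=5
Draw 2: a1=0.825, a2=0.815, a3=5.250, a4=2.107, a0=8.997; τ=−ln(0.9871)/8.997=0.001 → t=0.086; u2·a0=0.9527·8.997=8.571; a1+…+a3=6.890 < 8.571 ≤ a1+…+a4=8.997 → R4 fires; A=5 Y=8 E=7
Draw 3: a1=0.825, a2=0.815, a3=7.350, a4=2.408, a0=11.398; τ=−ln(0.9112)/11.398=0.008 → t=0.094; u2·a0=0.8819·11.398=10.052; a1+…+a3=8.990 < 10.052 ≤ a1+…+a4=11.398 → R4 fires; A=5 Y=9 E=9
Draw 4: a1=0.825, a2=0.815, a3=9.450, a4=2.709, a0=13.799; τ=−ln(0.9289)/13.799=0.005 → t=0.099; u2·a0=0.7240·13.799=9.990; a1+a2=1.640 < 9.990 ≤ a1+…+a3=11.090 → R3 fires; A=6 Y=9 E=10
Draw 5: a1=0.990, a2=0.978, a3=12.600, a4=2.709, a0=17.277; τ=−ln(0.4298)/17.277=0.049 → t=0.148; u2·a0=0.5040·17.277=8.708; a1+a2=1.968 < 8.708 ≤ a1+…+a3=14.568 → R3 fires; A=7 Y=9 E=11
Draw 6: a1=1.155, a2=1.141, a3=16.170, a4=2.709, a0=21.175; τ=−ln(0.1094)/21.175=0.104 → t=0.252; u2·a0=0.7075·21.175=14.981; a1+a2=2.296 < 14.981 ≤ a1+…+a3=18.466 → R3 fires; A=8 Y=9 E=12
Draw 7: a1=1.320, a2=1.304, a3=20.160, a4=2.709, a0=25.493; τ=−ln(0.6382)/25.493=0.018 → t=0.270; u2·a0=0.1958·25.493=4.992; a1+a2=2.624 < 4.992 ≤ a1+…+a3=22.784 → R3 fires; A=9 Y=9 E=13
Draw 8: a1=1.485, a2=1.467, a3=24.570, a4=2.709, a0=30.231; τ=−ln(0.0769)/30.231=0.085 → t=0.355; u2·a0=0.4684·30.231=14.160; a1+a2=2.952 < 14.160 ≤ a1+…+a3=27.522 → R3 fires; A=10 Y=9 E=14
Draw 9: a1=1.650, a2=1.630, a3=29.400, a4=2.709, a0=35.389; τ=−ln(0.8694)/35.389=0.004 → t=0.359; u2·a0=0.4755·35.389=16.827; a1+a2=3.280 < 16.827 ≤ a1+…+a3=32.680 → R3 fires; A=11 Y=9 E=15
Draw 10: a1=1.815, a2=1.793, a3=34.650, a4=2.709, a0=40.967; τ=−ln(0.2894)/40.967=0.030 → t=0.389; u2·a0=0.7137·40.967=29.238; a1+a2=3.608 < 29.238 ≤ a1+…+a3=38.258 → R3 fires; A=12 Y=9 E=16
Draw 11: a1=1.980, a2=1.956, a3=40.320, a4=2.709, a0=46.965; τ=−ln(0.4610)/46.965=0.016 → t=0.406; u2·a0=0.7338·46.965=34.463; a1+a2=3.936 < 34.463 ≤ a1+…+a3=44.256 → R3 fires; A=13 Y=9 E=17
Draw 12: a1=2.145, a2=2.119, a3=46.410, a4=2.709, a0=53.383; τ=−ln(0.7469)/53.383=0.005 → t=0.411; u2·a0=0.4584·53.383=24.471; a1+a2=4.264 < 24.471 ≤ a1+…+a3=50.674 → R3 fires; A=14 Y=9 E=18
Draw 13: a1=2.310, a2=2.282, a3=52.920, a4=2.709, a0=60.221; τ=−ln(0.9821)/60.221=0.000 → t=0.411; u2·a0=0.7260·60.221=43.720; a1+a2=4.592 < 43.720 ≤ a1+…+a3=57.512 → R3 fires; A=15 Y=9 E=19
Draw 14: a1=2.475, a2=2.445, a3=59.850, a4=2.709, a0=67.479; τ=−ln(0.4085)/67.479=0.013 → t=0.425 > T=0.42: stop.
Read off E at T=0.42: 19

E at T = 19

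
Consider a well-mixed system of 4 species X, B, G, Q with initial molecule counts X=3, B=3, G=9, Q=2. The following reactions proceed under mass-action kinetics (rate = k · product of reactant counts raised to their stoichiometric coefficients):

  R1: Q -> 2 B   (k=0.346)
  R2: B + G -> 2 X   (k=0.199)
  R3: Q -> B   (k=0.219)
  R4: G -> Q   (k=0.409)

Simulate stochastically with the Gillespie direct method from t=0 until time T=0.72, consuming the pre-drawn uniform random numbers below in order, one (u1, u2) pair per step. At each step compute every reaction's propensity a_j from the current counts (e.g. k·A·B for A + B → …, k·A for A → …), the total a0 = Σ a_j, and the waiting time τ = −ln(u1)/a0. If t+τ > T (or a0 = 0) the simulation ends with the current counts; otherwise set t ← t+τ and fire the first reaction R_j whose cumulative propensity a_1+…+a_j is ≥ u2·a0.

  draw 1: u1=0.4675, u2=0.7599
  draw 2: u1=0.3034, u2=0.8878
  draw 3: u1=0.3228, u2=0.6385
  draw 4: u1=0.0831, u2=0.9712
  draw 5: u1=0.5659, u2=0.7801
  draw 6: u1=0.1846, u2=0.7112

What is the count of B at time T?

t=0.000: X=3 B=3 G=9 Q=2
Draw 1: a1=0.692, a2=5.373, a3=0.438, a4=3.681, a0=10.184; τ=−ln(0.4675)/10.184=0.075 → t=0.075; u2·a0=0.7599·10.184=7.739; a1+…+a3=6.503 < 7.739 ≤ a1+…+a4=10.184 → R4 fires; X=3 B=3 G=8 Q=3
Draw 2: a1=1.038, a2=4.776, a3=0.657, a4=3.272, a0=9.743; τ=−ln(0.3034)/9.743=0.122 → t=0.197; u2·a0=0.8878·9.743=8.650; a1+…+a3=6.471 < 8.650 ≤ a1+…+a4=9.743 → R4 fires; X=3 B=3 G=7 Q=4
Draw 3: a1=1.384, a2=4.179, a3=0.876, a4=2.863, a0=9.302; τ=−ln(0.3228)/9.302=0.122 → t=0.319; u2·a0=0.6385·9.302=5.939; a1+a2=5.563 < 5.939 ≤ a1+…+a3=6.439 → R3 fires; X=3 B=4 G=7 Q=3
Draw 4: a1=1.038, a2=5.572, a3=0.657, a4=2.863, a0=10.130; τ=−ln(0.0831)/10.130=0.246 → t=0.564; u2·a0=0.9712·10.130=9.838; a1+…+a3=7.267 < 9.838 ≤ a1+…+a4=10.130 → R4 fires; X=3 B=4 G=6 Q=4
Draw 5: a1=1.384, a2=4.776, a3=0.876, a4=2.454, a0=9.490; τ=−ln(0.5659)/9.490=0.060 → t=0.624; u2·a0=0.7801·9.490=7.403; a1+…+a3=7.036 < 7.403 ≤ a1+…+a4=9.490 → R4 fires; X=3 B=4 G=5 Q=5
Draw 6: a1=1.730, a2=3.980, a3=1.095, a4=2.045, a0=8.850; τ=−ln(0.1846)/8.850=0.191 → t=0.815 > T=0.72: stop.
Read off B at T=0.72: 4

B at T = 4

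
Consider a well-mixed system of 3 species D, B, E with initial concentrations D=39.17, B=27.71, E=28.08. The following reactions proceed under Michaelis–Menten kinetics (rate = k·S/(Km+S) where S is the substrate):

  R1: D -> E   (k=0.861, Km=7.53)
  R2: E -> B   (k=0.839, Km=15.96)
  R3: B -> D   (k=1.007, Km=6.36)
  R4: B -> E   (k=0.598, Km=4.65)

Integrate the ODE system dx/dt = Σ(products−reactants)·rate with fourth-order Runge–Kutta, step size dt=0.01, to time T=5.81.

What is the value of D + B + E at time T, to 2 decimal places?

Value at T = 94.96

Check how each reaction changes W = D + B + E (weight of products minus weight of reactants):
R1: D -> E: (1·1) − (1·1) = 1 − 1 = 0
R2: E -> B: (1·1) − (1·1) = 1 − 1 = 0
R3: B -> D: (1·1) − (1·1) = 1 − 1 = 0
R4: B -> E: (1·1) − (1·1) = 1 − 1 = 0
Every reaction leaves W unchanged, so W is conserved and no simulation is needed: W(T) = W(0) = 39.17 + 27.71 + 28.08 = 94.96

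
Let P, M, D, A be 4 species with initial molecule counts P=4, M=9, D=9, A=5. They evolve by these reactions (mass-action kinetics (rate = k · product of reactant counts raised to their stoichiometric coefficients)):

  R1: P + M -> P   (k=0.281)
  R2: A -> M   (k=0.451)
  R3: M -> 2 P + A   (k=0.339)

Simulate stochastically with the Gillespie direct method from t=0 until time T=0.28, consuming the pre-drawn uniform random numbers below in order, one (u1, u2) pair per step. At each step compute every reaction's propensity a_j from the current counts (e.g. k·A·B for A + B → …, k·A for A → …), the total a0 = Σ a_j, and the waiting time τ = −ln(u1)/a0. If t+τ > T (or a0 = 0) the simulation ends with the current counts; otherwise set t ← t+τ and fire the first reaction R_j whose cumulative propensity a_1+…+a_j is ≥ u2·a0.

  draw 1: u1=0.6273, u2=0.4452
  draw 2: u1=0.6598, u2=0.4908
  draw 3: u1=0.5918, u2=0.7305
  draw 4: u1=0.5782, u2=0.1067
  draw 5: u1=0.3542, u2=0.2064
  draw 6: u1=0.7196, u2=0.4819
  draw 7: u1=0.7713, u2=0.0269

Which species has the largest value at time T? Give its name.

t=0.000: P=4 M=9 D=9 A=5
Draw 1: a1=10.116, a2=2.255, a3=3.051, a0=15.422; τ=−ln(0.6273)/15.422=0.030 → t=0.030; u2·a0=0.4452·15.422=6.866 ≤ a1=10.116 → R1 fires; P=4 M=8 D=9 A=5
Draw 2: a1=8.992, a2=2.255, a3=2.712, a0=13.959; τ=−ln(0.6598)/13.959=0.030 → t=0.060; u2·a0=0.4908·13.959=6.851 ≤ a1=8.992 → R1 fires; P=4 M=7 D=9 A=5
Draw 3: a1=7.868, a2=2.255, a3=2.373, a0=12.496; τ=−ln(0.5918)/12.496=0.042 → t=0.102; u2·a0=0.7305·12.496=9.128; a1=7.868 < 9.128 ≤ a1+a2=10.123 → R2 fires; P=4 M=8 D=9 A=4
Draw 4: a1=8.992, a2=1.804, a3=2.712, a0=13.508; τ=−ln(0.5782)/13.508=0.041 → t=0.143; u2·a0=0.1067·13.508=1.441 ≤ a1=8.992 → R1 fires; P=4 M=7 D=9 A=4
Draw 5: a1=7.868, a2=1.804, a3=2.373, a0=12.045; τ=−ln(0.3542)/12.045=0.086 → t=0.229; u2·a0=0.2064·12.045=2.486 ≤ a1=7.868 → R1 fires; P=4 M=6 D=9 A=4
Draw 6: a1=6.744, a2=1.804, a3=2.034, a0=10.582; τ=−ln(0.7196)/10.582=0.031 → t=0.260; u2·a0=0.4819·10.582=5.099 ≤ a1=6.744 → R1 fires; P=4 M=5 D=9 A=4
Draw 7: a1=5.620, a2=1.804, a3=1.695, a0=9.119; τ=−ln(0.7713)/9.119=0.028 → t=0.288 > T=0.28: stop.
At T=0.28: P=4 M=5 D=9 A=4; the largest is D.

Dominant species at T: D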